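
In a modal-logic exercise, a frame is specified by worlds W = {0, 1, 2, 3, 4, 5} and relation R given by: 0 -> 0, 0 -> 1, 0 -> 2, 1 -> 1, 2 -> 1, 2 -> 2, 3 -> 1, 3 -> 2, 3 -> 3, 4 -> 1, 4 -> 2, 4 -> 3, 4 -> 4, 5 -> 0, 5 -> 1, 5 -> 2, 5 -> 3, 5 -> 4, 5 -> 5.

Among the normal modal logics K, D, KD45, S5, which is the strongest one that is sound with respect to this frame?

D

Serial (axiom D): yes — every world has a successor (e.g. 0 R 0).
Euclidean (axiom 5): no — 0 R 1 and 0 R 2, but not 1 R 2.
Transitive (axiom 4): yes — every two-step R-path is closed by a direct edge.
Reflexive (axiom T): yes — every world is R-related to itself.
So F validates K, D; KD45 would additionally require R to be Euclidean. The strongest is D.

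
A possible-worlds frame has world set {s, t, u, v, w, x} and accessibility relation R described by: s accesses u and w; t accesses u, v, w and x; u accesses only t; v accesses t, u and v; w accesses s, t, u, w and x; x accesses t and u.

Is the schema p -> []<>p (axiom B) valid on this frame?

No

The schema B characterises exactly the symmetric frames.
Symmetric: no — s R u but not u R s.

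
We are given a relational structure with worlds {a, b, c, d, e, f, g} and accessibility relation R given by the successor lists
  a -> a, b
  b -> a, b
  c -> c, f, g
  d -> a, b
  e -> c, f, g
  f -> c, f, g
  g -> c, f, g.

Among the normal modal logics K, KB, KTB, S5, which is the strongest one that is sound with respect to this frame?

Symmetric (axiom B): no — d R a but not a R d.
Reflexive (axiom T): no — d is not related to itself.
Euclidean (axiom 5): yes — any two successors of a common world are R-related.
So F validates K; KB would additionally require R to be symmetric. The strongest is K.

K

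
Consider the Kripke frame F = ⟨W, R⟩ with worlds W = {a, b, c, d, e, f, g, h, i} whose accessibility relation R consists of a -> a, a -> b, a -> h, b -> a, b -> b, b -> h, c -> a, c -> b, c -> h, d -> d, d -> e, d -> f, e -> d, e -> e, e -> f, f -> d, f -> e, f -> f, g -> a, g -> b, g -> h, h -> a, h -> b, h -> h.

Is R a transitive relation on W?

Transitive: yes — every two-step R-path is closed by a direct edge.

Yes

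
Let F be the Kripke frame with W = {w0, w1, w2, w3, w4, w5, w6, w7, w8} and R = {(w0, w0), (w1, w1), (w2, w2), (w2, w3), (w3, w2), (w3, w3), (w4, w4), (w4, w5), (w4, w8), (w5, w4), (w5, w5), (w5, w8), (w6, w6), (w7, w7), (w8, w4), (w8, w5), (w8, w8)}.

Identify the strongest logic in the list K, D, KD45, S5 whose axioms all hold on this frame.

Serial (axiom D): yes — every world has a successor (e.g. w0 R w0).
Euclidean (axiom 5): yes — any two successors of a common world are R-related.
Transitive (axiom 4): yes — every two-step R-path is closed by a direct edge.
Reflexive (axiom T): yes — every world is R-related to itself.
So F validates K, D, KD45, S5. The strongest is S5.

S5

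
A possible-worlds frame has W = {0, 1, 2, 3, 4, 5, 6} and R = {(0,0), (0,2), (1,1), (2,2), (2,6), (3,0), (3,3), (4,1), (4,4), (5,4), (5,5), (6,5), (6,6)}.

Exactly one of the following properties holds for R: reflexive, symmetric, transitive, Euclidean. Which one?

Reflexive: yes — every world is R-related to itself.
Symmetric: no — 0 R 2 but not 2 R 0.
Transitive: no — 0 R 2 and 2 R 6, but not 0 R 6.
Euclidean: no — 0 R 2 and 0 R 0, but not 2 R 0.
Only reflexive holds.

reflexive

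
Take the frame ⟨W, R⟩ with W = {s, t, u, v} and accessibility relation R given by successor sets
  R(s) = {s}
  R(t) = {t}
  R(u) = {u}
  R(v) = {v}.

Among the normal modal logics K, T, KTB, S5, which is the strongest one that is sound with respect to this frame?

Reflexive (axiom T): yes — every world is R-related to itself.
Symmetric (axiom B): yes — every pair in R has its reverse in R.
Euclidean (axiom 5): yes — any two successors of a common world are R-related.
So F validates K, T, KTB, S5. The strongest is S5.

S5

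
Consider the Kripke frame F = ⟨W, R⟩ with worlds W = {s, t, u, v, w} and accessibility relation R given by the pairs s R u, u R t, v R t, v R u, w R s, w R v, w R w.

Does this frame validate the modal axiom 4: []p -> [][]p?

No

Axiom 4 corresponds to the accessibility relation being transitive.
Transitive: no — s R u and u R t, but not s R t.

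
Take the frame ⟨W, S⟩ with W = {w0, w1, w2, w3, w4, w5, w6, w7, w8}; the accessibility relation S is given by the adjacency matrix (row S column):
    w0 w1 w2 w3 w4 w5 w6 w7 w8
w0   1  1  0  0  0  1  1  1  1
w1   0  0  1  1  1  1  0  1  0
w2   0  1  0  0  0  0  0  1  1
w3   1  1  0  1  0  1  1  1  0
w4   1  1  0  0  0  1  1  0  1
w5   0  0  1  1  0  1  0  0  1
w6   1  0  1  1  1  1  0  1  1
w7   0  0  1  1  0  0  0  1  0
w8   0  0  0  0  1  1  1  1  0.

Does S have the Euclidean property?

No

Euclidean: no — w0 S w1 and w0 S w6, but not w1 S w6.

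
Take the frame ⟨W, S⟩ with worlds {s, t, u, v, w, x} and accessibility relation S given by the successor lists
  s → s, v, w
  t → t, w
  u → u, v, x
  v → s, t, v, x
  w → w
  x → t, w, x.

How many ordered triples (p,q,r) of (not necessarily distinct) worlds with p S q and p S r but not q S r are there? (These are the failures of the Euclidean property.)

17

Enumerating: (s,v,w), (s,w,s), (s,w,v), (t,w,t), (u,v,u), (u,x,u), (u,x,v), (v,s,t), (v,s,x), (v,t,s), (v,t,v), (v,t,x), (v,x,s), (v,x,v), (x,t,x), (x,w,t), (x,w,x).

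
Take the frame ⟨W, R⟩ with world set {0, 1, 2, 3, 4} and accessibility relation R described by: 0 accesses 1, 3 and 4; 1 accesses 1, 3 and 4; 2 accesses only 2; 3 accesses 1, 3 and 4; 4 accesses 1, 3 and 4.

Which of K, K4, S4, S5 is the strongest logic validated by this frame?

K4

Transitive (axiom 4): yes — every two-step R-path is closed by a direct edge.
Reflexive (axiom T): no — 0 is not related to itself.
Euclidean (axiom 5): yes — any two successors of a common world are R-related.
So F validates K, K4; S4 would additionally require R to be reflexive. The strongest is K4.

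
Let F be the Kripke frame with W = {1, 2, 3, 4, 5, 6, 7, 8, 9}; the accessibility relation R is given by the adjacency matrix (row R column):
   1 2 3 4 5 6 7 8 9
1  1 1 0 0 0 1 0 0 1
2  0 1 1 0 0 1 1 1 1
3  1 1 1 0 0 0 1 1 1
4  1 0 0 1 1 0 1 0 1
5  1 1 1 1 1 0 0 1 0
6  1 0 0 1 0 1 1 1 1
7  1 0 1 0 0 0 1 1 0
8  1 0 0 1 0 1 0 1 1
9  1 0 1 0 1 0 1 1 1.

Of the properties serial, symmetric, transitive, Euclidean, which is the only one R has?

Serial: yes — every world has a successor (e.g. 1 R 1).
Symmetric: no — 1 R 2 but not 2 R 1.
Transitive: no — 1 R 2 and 2 R 3, but not 1 R 3.
Euclidean: no — 1 R 6 and 1 R 2, but not 6 R 2.
Only serial holds.

serial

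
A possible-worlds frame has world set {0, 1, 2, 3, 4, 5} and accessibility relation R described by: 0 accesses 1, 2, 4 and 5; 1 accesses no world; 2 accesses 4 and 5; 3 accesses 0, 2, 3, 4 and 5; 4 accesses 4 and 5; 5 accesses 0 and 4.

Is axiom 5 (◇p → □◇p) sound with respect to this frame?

Axiom 5 corresponds to the accessibility relation being Euclidean.
Euclidean: no — 0 R 1 and 0 R 2, but not 1 R 2.

No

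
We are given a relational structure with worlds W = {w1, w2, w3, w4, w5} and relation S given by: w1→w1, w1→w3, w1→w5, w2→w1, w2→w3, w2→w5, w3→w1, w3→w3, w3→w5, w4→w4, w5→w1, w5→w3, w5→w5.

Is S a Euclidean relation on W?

Yes

Euclidean: yes — any two successors of a common world are S-related.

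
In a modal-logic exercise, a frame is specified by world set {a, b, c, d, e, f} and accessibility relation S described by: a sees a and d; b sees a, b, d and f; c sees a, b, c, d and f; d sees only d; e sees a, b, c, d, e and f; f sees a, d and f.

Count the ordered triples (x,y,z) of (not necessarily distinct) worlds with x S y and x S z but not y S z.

35

Enumerating: (a,d,a), (b,a,b), (b,a,f), (b,d,a), (b,d,b), (b,d,f), (b,f,b), (c,a,b), (c,a,c), (c,a,f), (c,b,c), (c,d,a), … and 23 more.
Total: 35.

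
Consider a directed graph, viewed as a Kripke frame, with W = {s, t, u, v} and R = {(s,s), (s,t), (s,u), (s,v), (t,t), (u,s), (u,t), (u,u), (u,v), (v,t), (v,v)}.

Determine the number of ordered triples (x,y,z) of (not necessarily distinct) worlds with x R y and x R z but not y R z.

Enumerating: (s,t,s), (s,t,u), (s,t,v), (s,v,s), (s,v,u), (u,t,s), (u,t,u), (u,t,v), (u,v,s), (u,v,u), (v,t,v).

11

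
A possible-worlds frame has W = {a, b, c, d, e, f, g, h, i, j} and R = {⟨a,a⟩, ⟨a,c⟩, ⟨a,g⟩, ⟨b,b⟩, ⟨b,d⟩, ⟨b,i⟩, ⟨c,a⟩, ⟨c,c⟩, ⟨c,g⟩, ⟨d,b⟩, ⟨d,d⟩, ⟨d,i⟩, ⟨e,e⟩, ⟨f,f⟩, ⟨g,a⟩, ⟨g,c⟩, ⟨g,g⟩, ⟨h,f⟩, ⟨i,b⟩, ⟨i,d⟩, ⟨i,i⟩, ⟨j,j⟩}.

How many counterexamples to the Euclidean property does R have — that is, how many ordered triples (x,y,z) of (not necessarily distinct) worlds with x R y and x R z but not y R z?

R is Euclidean; there are no such tuples.

0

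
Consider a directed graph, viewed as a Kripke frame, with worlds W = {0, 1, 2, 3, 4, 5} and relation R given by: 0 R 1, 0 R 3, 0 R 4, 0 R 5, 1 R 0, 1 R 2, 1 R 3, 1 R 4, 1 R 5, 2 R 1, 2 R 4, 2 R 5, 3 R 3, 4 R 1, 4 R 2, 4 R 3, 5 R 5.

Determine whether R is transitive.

No

Transitive: no — 0 R 1 and 1 R 2, but not 0 R 2.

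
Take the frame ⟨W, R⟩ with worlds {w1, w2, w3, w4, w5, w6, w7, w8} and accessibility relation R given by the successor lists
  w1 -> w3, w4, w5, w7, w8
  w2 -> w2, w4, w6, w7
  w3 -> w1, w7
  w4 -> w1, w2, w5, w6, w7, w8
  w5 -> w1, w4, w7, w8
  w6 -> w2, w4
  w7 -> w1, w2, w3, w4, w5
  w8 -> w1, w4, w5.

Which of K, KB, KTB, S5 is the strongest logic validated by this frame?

KB

Symmetric (axiom B): yes — every pair in R has its reverse in R.
Reflexive (axiom T): no — w1 is not related to itself.
Euclidean (axiom 5): no — w1 R w3 and w1 R w4, but not w3 R w4.
So F validates K, KB; KTB would additionally require R to be reflexive. The strongest is KB.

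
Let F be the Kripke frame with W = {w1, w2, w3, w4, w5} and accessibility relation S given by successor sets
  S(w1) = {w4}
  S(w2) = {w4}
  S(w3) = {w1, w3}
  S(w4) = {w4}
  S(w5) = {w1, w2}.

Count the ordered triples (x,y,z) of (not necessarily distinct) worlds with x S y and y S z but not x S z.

Enumerating: (w3,w1,w4), (w5,w1,w4), (w5,w2,w4).

3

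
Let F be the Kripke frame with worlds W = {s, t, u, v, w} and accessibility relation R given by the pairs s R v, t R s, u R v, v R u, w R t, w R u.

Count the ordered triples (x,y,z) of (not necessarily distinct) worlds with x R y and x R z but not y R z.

8

Enumerating: (s,v,v), (t,s,s), (u,v,v), (v,u,u), (w,t,t), (w,t,u), (w,u,t), (w,u,u).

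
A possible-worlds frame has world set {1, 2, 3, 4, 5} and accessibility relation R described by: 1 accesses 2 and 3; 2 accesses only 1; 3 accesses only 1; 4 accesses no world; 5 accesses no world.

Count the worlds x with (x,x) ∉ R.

Enumerating: 1, 2, 3, 4, 5.

5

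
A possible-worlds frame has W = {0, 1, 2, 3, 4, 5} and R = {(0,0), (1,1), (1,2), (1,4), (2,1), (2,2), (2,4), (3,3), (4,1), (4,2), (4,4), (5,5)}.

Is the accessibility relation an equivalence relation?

Reflexive: yes — every world is R-related to itself.
Symmetric: yes — every pair in R has its reverse in R.
Transitive: yes — every two-step R-path is closed by a direct edge.
So R is an equivalence relation.

Yes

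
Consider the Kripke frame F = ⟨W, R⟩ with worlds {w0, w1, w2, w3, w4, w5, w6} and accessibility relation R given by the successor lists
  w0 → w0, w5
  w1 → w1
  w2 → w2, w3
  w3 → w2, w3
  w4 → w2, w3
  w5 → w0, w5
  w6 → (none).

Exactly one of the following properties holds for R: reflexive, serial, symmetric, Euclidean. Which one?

Euclidean

Reflexive: no — w4 is not related to itself.
Serial: no — w6 has no R-successor.
Symmetric: no — w4 R w2 but not w2 R w4.
Euclidean: yes — any two successors of a common world are R-related.
Only Euclidean holds.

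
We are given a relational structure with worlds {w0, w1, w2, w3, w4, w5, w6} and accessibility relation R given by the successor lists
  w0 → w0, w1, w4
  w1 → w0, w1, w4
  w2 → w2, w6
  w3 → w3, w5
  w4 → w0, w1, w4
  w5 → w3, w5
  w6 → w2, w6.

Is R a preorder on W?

Yes

Reflexive: yes — every world is R-related to itself.
Transitive: yes — every two-step R-path is closed by a direct edge.
So R is a preorder.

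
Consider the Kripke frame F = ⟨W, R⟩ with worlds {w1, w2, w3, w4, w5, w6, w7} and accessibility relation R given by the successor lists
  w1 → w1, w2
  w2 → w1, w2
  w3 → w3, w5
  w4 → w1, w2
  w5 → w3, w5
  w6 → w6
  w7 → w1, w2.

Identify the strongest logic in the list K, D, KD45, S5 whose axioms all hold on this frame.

Serial (axiom D): yes — every world has a successor (e.g. w1 R w1).
Euclidean (axiom 5): yes — any two successors of a common world are R-related.
Transitive (axiom 4): yes — every two-step R-path is closed by a direct edge.
Reflexive (axiom T): no — w4 is not related to itself.
So F validates K, D, KD45; S5 would additionally require R to be reflexive. The strongest is KD45.

KD45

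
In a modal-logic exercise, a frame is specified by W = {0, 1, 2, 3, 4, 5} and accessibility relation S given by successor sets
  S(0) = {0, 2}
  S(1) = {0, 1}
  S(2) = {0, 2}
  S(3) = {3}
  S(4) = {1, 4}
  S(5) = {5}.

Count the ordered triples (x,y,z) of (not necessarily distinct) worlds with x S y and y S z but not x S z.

2

Enumerating: (1,0,2), (4,1,0).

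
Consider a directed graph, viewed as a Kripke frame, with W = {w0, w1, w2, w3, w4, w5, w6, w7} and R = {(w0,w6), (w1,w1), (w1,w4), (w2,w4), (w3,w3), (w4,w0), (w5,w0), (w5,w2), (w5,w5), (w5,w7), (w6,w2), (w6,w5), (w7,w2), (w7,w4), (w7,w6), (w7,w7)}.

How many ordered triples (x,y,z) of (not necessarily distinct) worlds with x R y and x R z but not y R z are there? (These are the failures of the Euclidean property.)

27

Enumerating: (w0,w6,w6), (w1,w4,w1), (w1,w4,w4), (w2,w4,w4), (w4,w0,w0), (w5,w0,w0), (w5,w0,w2), (w5,w0,w5), (w5,w0,w7), (w5,w2,w0), (w5,w2,w2), (w5,w2,w5), … and 15 more.
Total: 27.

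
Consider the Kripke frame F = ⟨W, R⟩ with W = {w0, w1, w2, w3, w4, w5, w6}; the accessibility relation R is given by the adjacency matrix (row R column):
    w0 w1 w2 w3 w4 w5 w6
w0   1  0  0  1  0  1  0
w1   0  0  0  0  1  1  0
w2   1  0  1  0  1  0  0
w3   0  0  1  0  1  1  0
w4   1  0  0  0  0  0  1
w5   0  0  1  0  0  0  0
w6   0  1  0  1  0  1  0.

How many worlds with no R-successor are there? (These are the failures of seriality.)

R is serial; there are no such worlds.

0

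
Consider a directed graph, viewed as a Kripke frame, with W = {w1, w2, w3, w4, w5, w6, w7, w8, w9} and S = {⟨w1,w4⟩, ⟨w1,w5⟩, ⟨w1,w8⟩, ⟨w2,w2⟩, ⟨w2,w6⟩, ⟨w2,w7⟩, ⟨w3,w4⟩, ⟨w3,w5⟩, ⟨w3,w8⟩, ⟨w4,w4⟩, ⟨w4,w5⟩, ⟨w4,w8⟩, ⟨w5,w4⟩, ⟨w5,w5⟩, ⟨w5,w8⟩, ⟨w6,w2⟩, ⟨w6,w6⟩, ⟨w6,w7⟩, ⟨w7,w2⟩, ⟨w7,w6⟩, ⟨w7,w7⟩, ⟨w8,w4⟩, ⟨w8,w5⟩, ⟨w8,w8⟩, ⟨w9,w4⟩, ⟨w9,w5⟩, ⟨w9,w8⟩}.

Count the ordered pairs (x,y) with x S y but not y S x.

9

Enumerating: (w1,w4), (w1,w5), (w1,w8), (w3,w4), (w3,w5), (w3,w8), (w9,w4), (w9,w5), (w9,w8).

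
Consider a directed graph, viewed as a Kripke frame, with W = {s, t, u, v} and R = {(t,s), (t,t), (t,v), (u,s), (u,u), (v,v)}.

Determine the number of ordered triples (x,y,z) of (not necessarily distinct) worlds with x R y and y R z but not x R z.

0

R is transitive; there are no such tuples.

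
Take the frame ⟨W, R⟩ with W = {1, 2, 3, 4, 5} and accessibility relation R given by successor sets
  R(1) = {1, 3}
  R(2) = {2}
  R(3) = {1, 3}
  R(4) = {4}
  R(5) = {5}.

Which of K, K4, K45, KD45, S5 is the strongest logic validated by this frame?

Transitive (axiom 4): yes — every two-step R-path is closed by a direct edge.
Euclidean (axiom 5): yes — any two successors of a common world are R-related.
Serial (axiom D): yes — every world has a successor (e.g. 1 R 1).
Reflexive (axiom T): yes — every world is R-related to itself.
So F validates K, K4, K45, KD45, S5. The strongest is S5.

S5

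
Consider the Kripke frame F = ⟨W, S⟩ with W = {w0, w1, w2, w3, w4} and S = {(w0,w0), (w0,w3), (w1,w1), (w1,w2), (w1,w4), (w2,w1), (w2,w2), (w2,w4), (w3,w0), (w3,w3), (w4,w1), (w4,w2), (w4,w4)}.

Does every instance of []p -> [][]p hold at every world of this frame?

Yes

The schema 4 characterises exactly the transitive frames.
Transitive: yes — every two-step S-path is closed by a direct edge.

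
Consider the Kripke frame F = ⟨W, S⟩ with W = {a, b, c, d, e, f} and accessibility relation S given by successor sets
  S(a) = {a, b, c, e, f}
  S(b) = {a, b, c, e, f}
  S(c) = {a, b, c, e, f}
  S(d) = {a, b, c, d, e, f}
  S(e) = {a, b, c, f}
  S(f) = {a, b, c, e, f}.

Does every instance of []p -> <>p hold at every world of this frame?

The schema D characterises exactly the serial frames.
Serial: yes — every world has a successor (e.g. a S a).

Yes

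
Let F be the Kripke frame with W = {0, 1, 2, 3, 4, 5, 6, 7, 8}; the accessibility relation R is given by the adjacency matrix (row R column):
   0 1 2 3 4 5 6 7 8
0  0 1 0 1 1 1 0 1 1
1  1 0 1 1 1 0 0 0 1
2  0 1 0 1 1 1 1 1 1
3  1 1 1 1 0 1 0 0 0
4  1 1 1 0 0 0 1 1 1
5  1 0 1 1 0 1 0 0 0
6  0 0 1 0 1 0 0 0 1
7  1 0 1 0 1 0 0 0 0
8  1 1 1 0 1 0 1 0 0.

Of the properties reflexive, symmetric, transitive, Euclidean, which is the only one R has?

Reflexive: no — 0 is not related to itself.
Symmetric: yes — every pair in R has its reverse in R.
Transitive: no — 0 R 1 and 1 R 2, but not 0 R 2.
Euclidean: no — 0 R 1 and 0 R 5, but not 1 R 5.
Only symmetric holds.

symmetric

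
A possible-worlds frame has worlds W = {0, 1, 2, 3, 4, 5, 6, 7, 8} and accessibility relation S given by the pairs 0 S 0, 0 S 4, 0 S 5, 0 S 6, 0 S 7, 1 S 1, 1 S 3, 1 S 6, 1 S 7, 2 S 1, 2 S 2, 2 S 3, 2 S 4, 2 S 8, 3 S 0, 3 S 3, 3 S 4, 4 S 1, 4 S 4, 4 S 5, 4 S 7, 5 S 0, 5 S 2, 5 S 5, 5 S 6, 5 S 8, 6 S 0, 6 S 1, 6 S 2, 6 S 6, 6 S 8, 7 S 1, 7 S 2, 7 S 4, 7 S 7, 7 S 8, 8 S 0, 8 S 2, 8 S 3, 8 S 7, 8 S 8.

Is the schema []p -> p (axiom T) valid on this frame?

Yes

The schema T characterises exactly the reflexive frames.
Reflexive: yes — every world is S-related to itself.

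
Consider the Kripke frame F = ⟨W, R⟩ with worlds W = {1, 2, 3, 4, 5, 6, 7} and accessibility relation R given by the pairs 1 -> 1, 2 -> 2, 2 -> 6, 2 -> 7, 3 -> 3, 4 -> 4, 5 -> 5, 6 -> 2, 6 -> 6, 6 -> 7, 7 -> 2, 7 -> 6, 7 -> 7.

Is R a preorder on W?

Reflexive: yes — every world is R-related to itself.
Transitive: yes — every two-step R-path is closed by a direct edge.
So R is a preorder.

Yes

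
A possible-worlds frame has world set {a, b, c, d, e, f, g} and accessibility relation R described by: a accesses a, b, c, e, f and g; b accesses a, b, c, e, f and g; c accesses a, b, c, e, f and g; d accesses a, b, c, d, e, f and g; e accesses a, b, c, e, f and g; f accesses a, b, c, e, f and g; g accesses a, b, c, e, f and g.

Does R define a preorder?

Yes

Reflexive: yes — every world is R-related to itself.
Transitive: yes — every two-step R-path is closed by a direct edge.
So R is a preorder.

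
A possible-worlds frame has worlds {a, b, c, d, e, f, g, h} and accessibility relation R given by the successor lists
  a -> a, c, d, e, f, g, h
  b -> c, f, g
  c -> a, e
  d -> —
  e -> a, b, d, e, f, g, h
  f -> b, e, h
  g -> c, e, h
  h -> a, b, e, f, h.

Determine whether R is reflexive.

No

Reflexive: no — b is not related to itself.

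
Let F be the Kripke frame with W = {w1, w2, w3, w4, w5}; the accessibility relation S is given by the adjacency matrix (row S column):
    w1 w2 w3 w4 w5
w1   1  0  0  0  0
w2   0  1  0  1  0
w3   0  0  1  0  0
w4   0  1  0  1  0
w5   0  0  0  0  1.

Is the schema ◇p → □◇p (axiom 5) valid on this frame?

Yes

Axiom 5 corresponds to the accessibility relation being Euclidean.
Euclidean: yes — any two successors of a common world are S-related.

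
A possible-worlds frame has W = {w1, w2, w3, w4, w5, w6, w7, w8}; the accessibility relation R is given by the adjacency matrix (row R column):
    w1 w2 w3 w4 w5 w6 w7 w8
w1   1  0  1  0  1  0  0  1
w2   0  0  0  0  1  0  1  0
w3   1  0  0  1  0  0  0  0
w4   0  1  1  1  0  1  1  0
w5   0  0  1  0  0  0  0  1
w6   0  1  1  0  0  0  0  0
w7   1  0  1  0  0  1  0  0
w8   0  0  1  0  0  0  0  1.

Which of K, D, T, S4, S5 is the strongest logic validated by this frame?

Serial (axiom D): yes — every world has a successor (e.g. w1 R w1).
Reflexive (axiom T): no — w2 is not related to itself.
Transitive (axiom 4): no — w1 R w3 and w3 R w4, but not w1 R w4.
Euclidean (axiom 5): no — w1 R w3 and w1 R w5, but not w3 R w5.
So F validates K, D; T would additionally require R to be reflexive. The strongest is D.

D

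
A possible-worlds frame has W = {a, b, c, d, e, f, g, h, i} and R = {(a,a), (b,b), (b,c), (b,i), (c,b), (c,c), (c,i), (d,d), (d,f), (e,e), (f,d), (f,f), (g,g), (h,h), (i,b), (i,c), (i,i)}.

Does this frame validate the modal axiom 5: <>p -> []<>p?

Axiom 5 corresponds to the accessibility relation being Euclidean.
Euclidean: yes — any two successors of a common world are R-related.

Yes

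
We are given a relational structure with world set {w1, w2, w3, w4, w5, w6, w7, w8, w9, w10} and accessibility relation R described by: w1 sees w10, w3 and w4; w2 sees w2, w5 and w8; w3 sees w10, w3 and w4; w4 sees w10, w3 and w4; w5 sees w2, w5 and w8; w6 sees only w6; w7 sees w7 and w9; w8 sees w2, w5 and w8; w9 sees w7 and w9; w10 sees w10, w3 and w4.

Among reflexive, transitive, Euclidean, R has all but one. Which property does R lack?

Reflexive: no — w1 is not related to itself.
Transitive: yes — every two-step R-path is closed by a direct edge.
Euclidean: yes — any two successors of a common world are R-related.
Only reflexive fails.

reflexive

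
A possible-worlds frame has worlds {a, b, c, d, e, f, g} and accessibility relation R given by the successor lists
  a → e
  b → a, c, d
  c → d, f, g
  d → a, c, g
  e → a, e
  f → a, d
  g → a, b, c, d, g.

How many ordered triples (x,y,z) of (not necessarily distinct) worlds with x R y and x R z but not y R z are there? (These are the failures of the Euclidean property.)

32

Enumerating: (b,a,a), (b,a,c), (b,a,d), (b,c,a), (b,c,c), (b,d,d), (c,d,d), (c,d,f), (c,f,f), (c,f,g), (c,g,f), (d,a,a), … and 20 more.
Total: 32.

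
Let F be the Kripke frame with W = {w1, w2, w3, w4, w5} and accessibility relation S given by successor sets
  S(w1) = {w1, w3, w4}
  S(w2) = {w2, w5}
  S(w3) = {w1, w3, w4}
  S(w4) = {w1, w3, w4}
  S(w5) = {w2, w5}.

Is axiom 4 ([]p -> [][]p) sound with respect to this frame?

Yes

The schema 4 characterises exactly the transitive frames.
Transitive: yes — every two-step S-path is closed by a direct edge.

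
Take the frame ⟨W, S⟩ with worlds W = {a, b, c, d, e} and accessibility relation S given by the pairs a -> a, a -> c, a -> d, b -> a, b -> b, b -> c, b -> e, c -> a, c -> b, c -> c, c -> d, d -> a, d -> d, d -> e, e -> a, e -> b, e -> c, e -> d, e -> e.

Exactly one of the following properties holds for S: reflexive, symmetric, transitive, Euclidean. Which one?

Reflexive: yes — every world is S-related to itself.
Symmetric: no — b S a but not a S b.
Transitive: no — a S c and c S b, but not a S b.
Euclidean: no — a S d and a S c, but not d S c.
Only reflexive holds.

reflexive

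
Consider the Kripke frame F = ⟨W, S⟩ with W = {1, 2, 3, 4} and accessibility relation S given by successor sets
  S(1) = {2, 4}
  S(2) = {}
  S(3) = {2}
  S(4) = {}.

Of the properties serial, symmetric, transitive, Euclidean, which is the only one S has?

transitive

Serial: no — 2 has no S-successor.
Symmetric: no — 1 S 2 but not 2 S 1.
Transitive: yes — every two-step S-path is closed by a direct edge.
Euclidean: no — 1 S 2 and 1 S 4, but not 2 S 4.
Only transitive holds.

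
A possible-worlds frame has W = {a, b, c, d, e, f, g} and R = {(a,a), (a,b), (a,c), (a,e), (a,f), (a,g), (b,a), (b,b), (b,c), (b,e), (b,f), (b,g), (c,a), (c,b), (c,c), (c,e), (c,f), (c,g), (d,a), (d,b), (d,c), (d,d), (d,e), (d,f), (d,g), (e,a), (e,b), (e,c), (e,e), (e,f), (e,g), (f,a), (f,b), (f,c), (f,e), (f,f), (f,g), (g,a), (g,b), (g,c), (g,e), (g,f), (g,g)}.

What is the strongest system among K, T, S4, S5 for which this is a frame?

Reflexive (axiom T): yes — every world is R-related to itself.
Transitive (axiom 4): yes — every two-step R-path is closed by a direct edge.
Euclidean (axiom 5): no — d R a and d R d, but not a R d.
So F validates K, T, S4; S5 would additionally require R to be Euclidean. The strongest is S4.

S4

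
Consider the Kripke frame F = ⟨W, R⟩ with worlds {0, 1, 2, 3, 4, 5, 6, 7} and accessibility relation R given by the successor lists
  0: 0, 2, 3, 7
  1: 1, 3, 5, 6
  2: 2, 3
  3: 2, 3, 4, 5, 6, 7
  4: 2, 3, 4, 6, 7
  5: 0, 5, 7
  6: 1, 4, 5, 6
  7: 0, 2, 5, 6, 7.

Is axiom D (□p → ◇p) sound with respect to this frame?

Yes

The schema D characterises exactly the serial frames.
Serial: yes — every world has a successor (e.g. 0 R 0).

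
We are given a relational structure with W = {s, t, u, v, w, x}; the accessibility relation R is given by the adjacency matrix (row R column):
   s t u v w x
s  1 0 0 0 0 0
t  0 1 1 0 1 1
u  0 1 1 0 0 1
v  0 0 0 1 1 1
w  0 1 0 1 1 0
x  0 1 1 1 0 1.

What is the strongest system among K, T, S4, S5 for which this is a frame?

Reflexive (axiom T): yes — every world is R-related to itself.
Transitive (axiom 4): no — t R w and w R v, but not t R v.
Euclidean (axiom 5): no — t R u and t R w, but not u R w.
So F validates K, T; S4 would additionally require R to be transitive. The strongest is T.

T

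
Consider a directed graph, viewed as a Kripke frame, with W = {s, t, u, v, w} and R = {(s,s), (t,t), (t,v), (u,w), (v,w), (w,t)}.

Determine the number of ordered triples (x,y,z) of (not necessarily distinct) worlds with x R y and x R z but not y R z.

Enumerating: (t,v,t), (t,v,v), (u,w,w), (v,w,w).

4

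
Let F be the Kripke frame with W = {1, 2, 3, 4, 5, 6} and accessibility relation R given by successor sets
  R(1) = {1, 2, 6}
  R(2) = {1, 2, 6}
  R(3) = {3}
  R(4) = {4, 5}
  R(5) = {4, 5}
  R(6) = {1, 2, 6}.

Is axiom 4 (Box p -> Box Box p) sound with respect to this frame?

Yes

Axiom 4 corresponds to the accessibility relation being transitive.
Transitive: yes — every two-step R-path is closed by a direct edge.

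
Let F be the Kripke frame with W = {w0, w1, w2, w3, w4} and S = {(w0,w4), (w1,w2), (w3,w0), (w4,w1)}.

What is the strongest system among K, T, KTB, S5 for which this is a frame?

Reflexive (axiom T): no — w0 is not related to itself.
Symmetric (axiom B): no — w0 S w4 but not w4 S w0.
Euclidean (axiom 5): no — w0 S w4 and w0 S w4, but not w4 S w4.
So F validates K; T would additionally require S to be reflexive. The strongest is K.

K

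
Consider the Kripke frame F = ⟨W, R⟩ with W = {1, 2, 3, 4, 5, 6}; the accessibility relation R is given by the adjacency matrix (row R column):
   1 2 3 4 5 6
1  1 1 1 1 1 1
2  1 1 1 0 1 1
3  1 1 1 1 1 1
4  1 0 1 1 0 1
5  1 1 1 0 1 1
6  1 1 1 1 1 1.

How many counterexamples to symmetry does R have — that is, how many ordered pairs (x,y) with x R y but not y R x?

R is symmetric; there are no such tuples.

0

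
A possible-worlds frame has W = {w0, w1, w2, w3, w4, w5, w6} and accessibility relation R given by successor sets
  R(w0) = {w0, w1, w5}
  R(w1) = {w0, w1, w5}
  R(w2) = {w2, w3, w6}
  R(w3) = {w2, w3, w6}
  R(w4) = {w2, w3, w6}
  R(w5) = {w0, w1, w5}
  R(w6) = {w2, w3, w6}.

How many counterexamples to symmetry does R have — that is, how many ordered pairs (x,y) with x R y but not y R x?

3

Enumerating: (w4,w2), (w4,w3), (w4,w6).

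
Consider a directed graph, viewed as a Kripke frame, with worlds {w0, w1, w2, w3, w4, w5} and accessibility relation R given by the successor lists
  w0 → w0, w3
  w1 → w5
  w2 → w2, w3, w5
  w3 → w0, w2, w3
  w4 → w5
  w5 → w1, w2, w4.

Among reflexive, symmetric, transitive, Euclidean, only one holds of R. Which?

symmetric

Reflexive: no — w1 is not related to itself.
Symmetric: yes — every pair in R has its reverse in R.
Transitive: no — w0 R w3 and w3 R w2, but not w0 R w2.
Euclidean: no — w2 R w3 and w2 R w5, but not w3 R w5.
Only symmetric holds.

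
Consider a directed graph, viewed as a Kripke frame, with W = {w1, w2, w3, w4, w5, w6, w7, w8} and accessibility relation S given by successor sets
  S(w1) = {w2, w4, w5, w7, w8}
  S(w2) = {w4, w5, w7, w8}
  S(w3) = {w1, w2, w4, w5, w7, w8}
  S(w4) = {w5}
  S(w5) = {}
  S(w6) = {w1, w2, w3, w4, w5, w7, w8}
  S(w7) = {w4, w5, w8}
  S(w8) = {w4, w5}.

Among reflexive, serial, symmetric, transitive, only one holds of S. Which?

transitive

Reflexive: no — w1 is not related to itself.
Serial: no — w5 has no S-successor.
Symmetric: no — w1 S w2 but not w2 S w1.
Transitive: yes — every two-step S-path is closed by a direct edge.
Only transitive holds.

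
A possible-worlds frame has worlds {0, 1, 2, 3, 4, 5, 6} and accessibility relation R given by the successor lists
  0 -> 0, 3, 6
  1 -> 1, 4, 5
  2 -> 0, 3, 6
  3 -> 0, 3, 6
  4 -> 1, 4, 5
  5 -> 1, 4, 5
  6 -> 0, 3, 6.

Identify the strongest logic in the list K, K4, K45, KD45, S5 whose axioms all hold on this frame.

KD45

Transitive (axiom 4): yes — every two-step R-path is closed by a direct edge.
Euclidean (axiom 5): yes — any two successors of a common world are R-related.
Serial (axiom D): yes — every world has a successor (e.g. 0 R 0).
Reflexive (axiom T): no — 2 is not related to itself.
So F validates K, K4, K45, KD45; S5 would additionally require R to be reflexive. The strongest is KD45.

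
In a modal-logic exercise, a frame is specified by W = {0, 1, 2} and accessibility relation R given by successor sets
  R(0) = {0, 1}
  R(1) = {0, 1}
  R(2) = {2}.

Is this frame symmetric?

Symmetric: yes — every pair in R has its reverse in R.

Yes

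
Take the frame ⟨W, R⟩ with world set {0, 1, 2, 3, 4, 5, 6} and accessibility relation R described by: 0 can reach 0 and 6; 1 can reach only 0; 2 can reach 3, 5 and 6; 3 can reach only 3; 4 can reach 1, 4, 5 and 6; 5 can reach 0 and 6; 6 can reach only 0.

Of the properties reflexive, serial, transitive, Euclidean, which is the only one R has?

serial

Reflexive: no — 1 is not related to itself.
Serial: yes — every world has a successor (e.g. 0 R 0).
Transitive: no — 1 R 0 and 0 R 6, but not 1 R 6.
Euclidean: no — 2 R 3 and 2 R 5, but not 3 R 5.
Only serial holds.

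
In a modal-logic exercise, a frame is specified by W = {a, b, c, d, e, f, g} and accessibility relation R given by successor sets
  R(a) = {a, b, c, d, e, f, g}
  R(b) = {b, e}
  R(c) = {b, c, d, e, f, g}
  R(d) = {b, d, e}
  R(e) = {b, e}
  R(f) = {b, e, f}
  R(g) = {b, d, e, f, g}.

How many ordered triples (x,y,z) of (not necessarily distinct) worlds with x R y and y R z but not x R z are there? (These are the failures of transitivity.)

0

R is transitive; there are no such tuples.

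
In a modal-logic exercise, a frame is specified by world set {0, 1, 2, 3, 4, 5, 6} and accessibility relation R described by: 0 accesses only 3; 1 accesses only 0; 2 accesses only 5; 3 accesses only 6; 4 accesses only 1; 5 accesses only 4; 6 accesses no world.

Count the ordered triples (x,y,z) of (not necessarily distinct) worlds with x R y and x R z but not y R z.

Enumerating: (0,3,3), (1,0,0), (2,5,5), (3,6,6), (4,1,1), (5,4,4).

6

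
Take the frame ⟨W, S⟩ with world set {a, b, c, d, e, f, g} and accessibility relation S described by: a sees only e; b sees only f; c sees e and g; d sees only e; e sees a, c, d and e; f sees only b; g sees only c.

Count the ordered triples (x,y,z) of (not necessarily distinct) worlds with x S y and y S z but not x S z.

Enumerating: (a,e,a), (a,e,c), (a,e,d), (b,f,b), (c,e,a), (c,e,c), (c,e,d), (c,g,c), (d,e,a), (d,e,c), (d,e,d), (e,c,g), (f,b,f), (g,c,e), (g,c,g).

15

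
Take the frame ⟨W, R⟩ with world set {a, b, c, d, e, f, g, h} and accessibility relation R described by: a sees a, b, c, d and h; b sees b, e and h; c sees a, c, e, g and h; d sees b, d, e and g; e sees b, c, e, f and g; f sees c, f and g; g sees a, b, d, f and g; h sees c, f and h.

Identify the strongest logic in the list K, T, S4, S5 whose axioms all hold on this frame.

T

Reflexive (axiom T): yes — every world is R-related to itself.
Transitive (axiom 4): no — a R b and b R e, but not a R e.
Euclidean (axiom 5): no — a R b and a R c, but not b R c.
So F validates K, T; S4 would additionally require R to be transitive. The strongest is T.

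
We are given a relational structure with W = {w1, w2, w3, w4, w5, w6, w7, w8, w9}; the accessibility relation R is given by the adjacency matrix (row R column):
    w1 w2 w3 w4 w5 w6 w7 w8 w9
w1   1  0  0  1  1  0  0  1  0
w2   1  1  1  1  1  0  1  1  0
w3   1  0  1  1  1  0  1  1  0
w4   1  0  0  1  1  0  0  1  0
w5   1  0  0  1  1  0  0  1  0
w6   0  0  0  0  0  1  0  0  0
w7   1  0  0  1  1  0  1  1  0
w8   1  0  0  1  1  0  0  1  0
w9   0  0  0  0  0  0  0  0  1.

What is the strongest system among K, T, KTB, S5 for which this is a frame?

T

Reflexive (axiom T): yes — every world is R-related to itself.
Symmetric (axiom B): no — w2 R w1 but not w1 R w2.
Euclidean (axiom 5): no — w2 R w1 and w2 R w3, but not w1 R w3.
So F validates K, T; KTB would additionally require R to be symmetric. The strongest is T.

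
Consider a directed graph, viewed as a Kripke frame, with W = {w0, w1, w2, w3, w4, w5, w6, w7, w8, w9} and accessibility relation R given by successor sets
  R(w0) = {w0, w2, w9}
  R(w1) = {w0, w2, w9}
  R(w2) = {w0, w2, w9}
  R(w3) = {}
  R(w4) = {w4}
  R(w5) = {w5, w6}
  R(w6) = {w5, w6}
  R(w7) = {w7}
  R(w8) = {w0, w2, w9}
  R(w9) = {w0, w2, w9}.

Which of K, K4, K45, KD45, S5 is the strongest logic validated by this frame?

K45

Transitive (axiom 4): yes — every two-step R-path is closed by a direct edge.
Euclidean (axiom 5): yes — any two successors of a common world are R-related.
Serial (axiom D): no — w3 has no R-successor.
Reflexive (axiom T): no — w1 is not related to itself.
So F validates K, K4, K45; KD45 would additionally require R to be serial. The strongest is K45.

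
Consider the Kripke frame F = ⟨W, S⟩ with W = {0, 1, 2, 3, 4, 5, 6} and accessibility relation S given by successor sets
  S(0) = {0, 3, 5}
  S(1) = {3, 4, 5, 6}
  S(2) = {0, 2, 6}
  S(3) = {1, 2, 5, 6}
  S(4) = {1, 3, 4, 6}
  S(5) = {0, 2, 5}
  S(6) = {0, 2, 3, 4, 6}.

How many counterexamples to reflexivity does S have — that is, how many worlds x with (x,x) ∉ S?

Enumerating: 1, 3.

2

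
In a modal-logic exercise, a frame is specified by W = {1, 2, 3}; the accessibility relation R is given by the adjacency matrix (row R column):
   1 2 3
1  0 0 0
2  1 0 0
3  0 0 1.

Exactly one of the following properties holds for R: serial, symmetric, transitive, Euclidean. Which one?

Serial: no — 1 has no R-successor.
Symmetric: no — 2 R 1 but not 1 R 2.
Transitive: yes — every two-step R-path is closed by a direct edge.
Euclidean: no — 2 R 1 and 2 R 1, but not 1 R 1.
Only transitive holds.

transitive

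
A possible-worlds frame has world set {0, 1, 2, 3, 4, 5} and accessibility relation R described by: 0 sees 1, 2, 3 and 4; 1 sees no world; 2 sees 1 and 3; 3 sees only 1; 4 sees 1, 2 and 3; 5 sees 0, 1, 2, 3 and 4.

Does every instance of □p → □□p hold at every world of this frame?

Yes

Axiom 4 corresponds to the accessibility relation being transitive.
Transitive: yes — every two-step R-path is closed by a direct edge.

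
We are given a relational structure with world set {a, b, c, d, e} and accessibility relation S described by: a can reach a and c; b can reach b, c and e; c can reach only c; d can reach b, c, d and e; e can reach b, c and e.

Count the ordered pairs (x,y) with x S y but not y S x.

Enumerating: (a,c), (b,c), (d,b), (d,c), (d,e), (e,c).

6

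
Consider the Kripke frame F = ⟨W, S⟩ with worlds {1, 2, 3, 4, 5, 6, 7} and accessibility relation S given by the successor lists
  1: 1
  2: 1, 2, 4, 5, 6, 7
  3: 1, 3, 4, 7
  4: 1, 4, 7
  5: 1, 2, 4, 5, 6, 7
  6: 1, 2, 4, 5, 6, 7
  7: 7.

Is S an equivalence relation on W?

No

Reflexive: yes — every world is S-related to itself.
Symmetric: no — 2 S 1 but not 1 S 2.
Transitive: yes — every two-step S-path is closed by a direct edge.
So S is not an equivalence relation.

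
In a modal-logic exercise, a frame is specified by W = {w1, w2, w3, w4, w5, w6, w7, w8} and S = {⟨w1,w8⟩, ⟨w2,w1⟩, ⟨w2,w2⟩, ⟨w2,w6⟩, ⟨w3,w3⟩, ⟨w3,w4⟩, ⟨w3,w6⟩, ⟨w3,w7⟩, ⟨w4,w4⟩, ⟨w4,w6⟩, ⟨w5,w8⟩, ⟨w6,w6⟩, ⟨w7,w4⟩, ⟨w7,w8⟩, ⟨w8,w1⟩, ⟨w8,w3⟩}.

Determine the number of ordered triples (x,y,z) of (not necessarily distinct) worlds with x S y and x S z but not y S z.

22

Enumerating: (w1,w8,w8), (w2,w1,w1), (w2,w1,w2), (w2,w1,w6), (w2,w6,w1), (w2,w6,w2), (w3,w4,w3), (w3,w4,w7), (w3,w6,w3), (w3,w6,w4), (w3,w6,w7), (w3,w7,w3), … and 10 more.
Total: 22.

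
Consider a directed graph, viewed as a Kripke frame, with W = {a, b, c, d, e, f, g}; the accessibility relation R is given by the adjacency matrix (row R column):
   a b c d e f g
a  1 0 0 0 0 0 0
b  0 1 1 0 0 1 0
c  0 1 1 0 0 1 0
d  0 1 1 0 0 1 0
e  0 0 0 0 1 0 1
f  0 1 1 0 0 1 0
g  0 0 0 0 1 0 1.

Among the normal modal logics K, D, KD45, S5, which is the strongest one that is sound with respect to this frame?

Serial (axiom D): yes — every world has a successor (e.g. a R a).
Euclidean (axiom 5): yes — any two successors of a common world are R-related.
Transitive (axiom 4): yes — every two-step R-path is closed by a direct edge.
Reflexive (axiom T): no — d is not related to itself.
So F validates K, D, KD45; S5 would additionally require R to be reflexive. The strongest is KD45.

KD45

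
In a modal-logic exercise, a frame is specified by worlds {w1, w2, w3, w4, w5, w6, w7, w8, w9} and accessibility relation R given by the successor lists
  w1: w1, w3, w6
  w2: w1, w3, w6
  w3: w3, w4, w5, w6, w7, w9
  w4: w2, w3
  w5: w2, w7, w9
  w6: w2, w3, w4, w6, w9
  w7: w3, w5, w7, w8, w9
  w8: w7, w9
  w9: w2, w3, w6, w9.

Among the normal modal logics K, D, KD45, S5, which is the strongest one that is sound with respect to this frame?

D

Serial (axiom D): yes — every world has a successor (e.g. w1 R w1).
Euclidean (axiom 5): no — w2 R w3 and w2 R w1, but not w3 R w1.
Transitive (axiom 4): no — w1 R w3 and w3 R w4, but not w1 R w4.
Reflexive (axiom T): no — w2 is not related to itself.
So F validates K, D; KD45 would additionally require R to be Euclidean and transitive. The strongest is D.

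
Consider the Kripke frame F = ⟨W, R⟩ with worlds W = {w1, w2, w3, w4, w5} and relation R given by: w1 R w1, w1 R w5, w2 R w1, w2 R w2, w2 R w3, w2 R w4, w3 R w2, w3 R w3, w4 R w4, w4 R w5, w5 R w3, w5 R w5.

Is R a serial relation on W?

Serial: yes — every world has a successor (e.g. w1 R w1).

Yes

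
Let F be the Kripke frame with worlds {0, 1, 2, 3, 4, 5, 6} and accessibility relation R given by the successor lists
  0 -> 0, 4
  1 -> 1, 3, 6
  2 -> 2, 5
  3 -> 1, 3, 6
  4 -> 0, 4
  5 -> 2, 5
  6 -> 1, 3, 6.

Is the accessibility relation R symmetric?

Symmetric: yes — every pair in R has its reverse in R.

Yes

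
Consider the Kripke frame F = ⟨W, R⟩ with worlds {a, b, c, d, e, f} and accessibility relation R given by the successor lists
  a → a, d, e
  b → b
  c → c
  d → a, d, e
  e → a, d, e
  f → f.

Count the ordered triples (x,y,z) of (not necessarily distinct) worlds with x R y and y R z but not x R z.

R is transitive; there are no such tuples.

0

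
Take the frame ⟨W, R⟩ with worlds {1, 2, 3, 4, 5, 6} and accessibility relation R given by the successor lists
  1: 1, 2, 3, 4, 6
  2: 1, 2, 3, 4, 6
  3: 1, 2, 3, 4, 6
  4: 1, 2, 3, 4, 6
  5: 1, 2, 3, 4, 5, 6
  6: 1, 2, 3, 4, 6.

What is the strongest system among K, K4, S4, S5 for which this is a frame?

S4

Transitive (axiom 4): yes — every two-step R-path is closed by a direct edge.
Reflexive (axiom T): yes — every world is R-related to itself.
Euclidean (axiom 5): no — 5 R 1 and 5 R 5, but not 1 R 5.
So F validates K, K4, S4; S5 would additionally require R to be Euclidean. The strongest is S4.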